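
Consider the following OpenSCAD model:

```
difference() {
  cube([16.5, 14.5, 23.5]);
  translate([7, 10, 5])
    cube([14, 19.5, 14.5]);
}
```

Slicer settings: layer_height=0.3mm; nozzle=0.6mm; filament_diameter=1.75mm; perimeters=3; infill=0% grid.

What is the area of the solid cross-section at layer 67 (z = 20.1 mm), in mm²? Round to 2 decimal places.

At z = 20.1 mm: the cube is present — its section is the full 16.5×14.5 rectangle (area 239.25 mm²); the cube at (7, 10) is not intersected at this z (z outside [5, 19.5]); After the difference (first − rest): none of the subtracted shapes is present at this height, so the 16.5×14.5 cube is unchanged — area = 239.25 mm². Overall, the cross-section is a single solid region. Net area = 239.25 mm².

239.25 mm²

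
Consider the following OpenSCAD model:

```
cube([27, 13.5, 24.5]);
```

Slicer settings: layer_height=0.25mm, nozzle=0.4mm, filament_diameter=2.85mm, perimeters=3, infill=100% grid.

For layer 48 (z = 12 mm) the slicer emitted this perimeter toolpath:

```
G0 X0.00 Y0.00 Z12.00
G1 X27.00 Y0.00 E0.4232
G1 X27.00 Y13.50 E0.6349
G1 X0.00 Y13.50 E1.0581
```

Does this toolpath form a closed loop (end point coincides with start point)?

Start point (G0): (0.00, 0.00). End point (last G1): the path does not return to the start — open.

no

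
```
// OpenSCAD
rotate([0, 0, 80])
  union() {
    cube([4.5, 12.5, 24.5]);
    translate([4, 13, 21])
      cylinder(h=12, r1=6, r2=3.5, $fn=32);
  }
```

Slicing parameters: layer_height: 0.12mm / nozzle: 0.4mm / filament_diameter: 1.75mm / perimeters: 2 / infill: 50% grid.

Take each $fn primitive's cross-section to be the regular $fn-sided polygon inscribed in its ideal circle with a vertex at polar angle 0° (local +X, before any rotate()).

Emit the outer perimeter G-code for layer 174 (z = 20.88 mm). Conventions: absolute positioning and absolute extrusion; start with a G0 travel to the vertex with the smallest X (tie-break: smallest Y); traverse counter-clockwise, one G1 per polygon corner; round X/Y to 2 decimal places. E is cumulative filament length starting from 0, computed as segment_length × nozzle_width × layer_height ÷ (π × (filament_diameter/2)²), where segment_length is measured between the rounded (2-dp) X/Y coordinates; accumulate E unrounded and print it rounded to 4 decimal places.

G0 X-12.31 Y2.17 Z20.88
G1 X0.00 Y0.00 E0.2494
G1 X0.78 Y4.43 E0.3392
G1 X-11.53 Y6.60 E0.5887
G1 X-12.31 Y2.17 E0.6784

At z = 20.88 mm: the cube is present — its section is the full 4.5×12.5 rectangle; the cone at (4, 13) is absent (z outside [21, 33]); Taking the union: only the 4.5×12.5 cube is present, so the union is just that shape — 1 connected region; (whole slice rotated 80° about Z — lengths, areas and connectivity unchanged). The outline is a single polygon with 4 vertices. Extrusion per mm of travel: 0.4 × 0.12 / (π × 0.875²) = 0.019956. Accumulating E over each segment gives final E = 0.6784.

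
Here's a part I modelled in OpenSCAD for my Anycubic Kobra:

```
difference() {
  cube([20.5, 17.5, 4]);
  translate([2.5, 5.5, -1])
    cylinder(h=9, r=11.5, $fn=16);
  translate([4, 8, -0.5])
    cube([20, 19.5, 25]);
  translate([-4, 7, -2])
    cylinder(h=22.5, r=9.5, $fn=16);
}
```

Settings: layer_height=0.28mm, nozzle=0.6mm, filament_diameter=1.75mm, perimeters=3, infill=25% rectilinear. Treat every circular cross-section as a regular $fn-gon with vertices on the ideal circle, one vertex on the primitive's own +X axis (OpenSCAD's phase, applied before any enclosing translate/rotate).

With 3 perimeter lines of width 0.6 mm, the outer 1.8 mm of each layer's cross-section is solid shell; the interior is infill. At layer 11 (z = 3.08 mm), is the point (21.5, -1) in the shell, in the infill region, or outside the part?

At z = 3.08 mm: the cube is present — its section is the full 20.5×17.5 rectangle; the r=11.5 cylinder at (2.5, 5.5) gives a regular 16-gon of circumradius 11.5 (constant along its height); the cube at (4, 8) (footprint 20×19.5) is included at this height; the cylinder at (-4, 7): section is a regular 16-gon, circumradius r=9.5; After the difference (first − rest): starting from the 20.5×17.5 cube, the r=11.5 cylinder at (2.5, 5.5) partially overlaps it — only the 203.06 mm² overlap (of its 404.88 mm²) is removed, clipping the outline; the 20×19.5 cube at (4, 8) partially overlaps it — only the 96.93 mm² overlap (of its 390.00 mm²) is removed, clipping the outline; the r=9.5 cylinder at (-4, 7) misses the remaining region (no effect) — 2 connected regions. Overall, the cross-section has 2 separate islands. The nearest boundary edge runs (20.50, 8.00)→(20.50, 0.00); distance from the point to it = 1.41 mm. The point is not inside any of the regions above, so it lies outside the cross-section (1.41 mm from the nearest boundary).

outside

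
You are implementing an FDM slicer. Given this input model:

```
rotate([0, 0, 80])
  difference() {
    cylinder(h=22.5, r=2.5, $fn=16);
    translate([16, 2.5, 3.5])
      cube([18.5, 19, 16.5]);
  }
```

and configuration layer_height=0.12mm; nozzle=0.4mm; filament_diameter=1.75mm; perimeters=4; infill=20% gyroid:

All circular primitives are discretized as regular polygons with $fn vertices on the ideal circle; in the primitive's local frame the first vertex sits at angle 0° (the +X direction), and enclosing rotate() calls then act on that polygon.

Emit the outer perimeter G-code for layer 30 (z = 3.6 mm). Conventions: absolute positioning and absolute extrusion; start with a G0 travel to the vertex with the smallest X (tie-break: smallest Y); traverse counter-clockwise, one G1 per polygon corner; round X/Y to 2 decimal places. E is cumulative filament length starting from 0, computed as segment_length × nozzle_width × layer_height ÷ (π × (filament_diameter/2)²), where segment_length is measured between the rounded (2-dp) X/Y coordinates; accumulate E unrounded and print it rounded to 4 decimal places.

G0 X-2.46 Y0.43 Z3.60
G1 X-2.44 Y-0.54 E0.0194
G1 X-2.05 Y-1.43 E0.0388
G1 X-1.34 Y-2.11 E0.0584
G1 X-0.43 Y-2.46 E0.0778
G1 X0.54 Y-2.44 E0.0972
G1 X1.43 Y-2.05 E0.1166
G1 X2.11 Y-1.34 E0.1362
G1 X2.46 Y-0.43 E0.1557
G1 X2.44 Y0.54 E0.1750
G1 X2.05 Y1.43 E0.1944
G1 X1.34 Y2.11 E0.2140
G1 X0.43 Y2.46 E0.2335
G1 X-0.54 Y2.44 E0.2528
G1 X-1.43 Y2.05 E0.2722
G1 X-2.11 Y1.34 E0.2919
G1 X-2.46 Y0.43 E0.3113

At z = 3.6 mm: the r=2.5 cylinder gives a regular 16-gon of circumradius 2.5 (constant along its height); the cube at (16, 2.5) is present — its section is the full 18.5×19 rectangle; Subtracting the remaining from the first: starting from the r=2.5 cylinder, the 18.5×19 cube at (16, 2.5) misses the remaining region (no effect) — 1 connected region; (whole slice rotated 80° about Z — lengths, areas and connectivity unchanged). The outline is a single polygon with 16 vertices. Extrusion per mm of travel: 0.4 × 0.12 / (π × 0.875²) = 0.019956. Accumulating E over each segment gives final E = 0.3113.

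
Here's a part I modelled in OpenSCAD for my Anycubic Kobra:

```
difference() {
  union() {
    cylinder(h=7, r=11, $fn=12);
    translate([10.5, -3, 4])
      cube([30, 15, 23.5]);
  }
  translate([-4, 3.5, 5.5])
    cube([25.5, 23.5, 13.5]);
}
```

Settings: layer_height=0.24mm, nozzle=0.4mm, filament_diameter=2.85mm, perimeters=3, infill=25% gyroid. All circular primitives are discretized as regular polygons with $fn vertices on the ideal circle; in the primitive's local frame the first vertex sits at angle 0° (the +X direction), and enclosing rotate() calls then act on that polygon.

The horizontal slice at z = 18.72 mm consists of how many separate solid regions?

1

At z = 18.72 mm: the cylinder is not intersected at this z (z outside [0, 7]); the cube at (10.5, -3) is present — its section is the full 30×15 rectangle; Taking the union: only the 30×15 cube at (10.5, -3) is present, so the union is just that shape — 1 connected region; the 25.5×23.5 cube at (-4, 3.5) contributes its full rectangle; Taking the first minus the rest: starting from that combined region, the 25.5×23.5 cube at (-4, 3.5) partially overlaps it — only the 93.50 mm² overlap (of its 599.25 mm²) is removed, clipping the outline — 1 connected region. The result has 1 disconnected region.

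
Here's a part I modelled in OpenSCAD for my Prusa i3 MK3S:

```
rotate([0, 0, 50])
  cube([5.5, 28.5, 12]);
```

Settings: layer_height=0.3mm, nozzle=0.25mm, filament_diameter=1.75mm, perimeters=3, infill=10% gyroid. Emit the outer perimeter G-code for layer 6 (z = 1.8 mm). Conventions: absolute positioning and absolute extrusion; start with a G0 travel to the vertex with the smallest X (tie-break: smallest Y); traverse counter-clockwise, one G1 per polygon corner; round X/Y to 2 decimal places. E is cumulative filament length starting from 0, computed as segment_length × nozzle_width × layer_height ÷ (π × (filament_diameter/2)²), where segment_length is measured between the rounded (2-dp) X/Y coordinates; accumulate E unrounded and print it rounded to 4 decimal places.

G0 X-21.83 Y18.32 Z1.80
G1 X0.00 Y0.00 E0.8886
G1 X3.54 Y4.21 E1.0601
G1 X-18.30 Y22.53 E1.9490
G1 X-21.83 Y18.32 E2.1203

At z = 1.8 mm: the cube is present — its section is the full 5.5×28.5 rectangle; (whole slice rotated 50° about Z — lengths, areas and connectivity unchanged). The outline is a single polygon with 4 vertices. Extrusion per mm of travel: 0.25 × 0.3 / (π × 0.875²) = 0.031181. Accumulating E over each segment gives final E = 2.1203.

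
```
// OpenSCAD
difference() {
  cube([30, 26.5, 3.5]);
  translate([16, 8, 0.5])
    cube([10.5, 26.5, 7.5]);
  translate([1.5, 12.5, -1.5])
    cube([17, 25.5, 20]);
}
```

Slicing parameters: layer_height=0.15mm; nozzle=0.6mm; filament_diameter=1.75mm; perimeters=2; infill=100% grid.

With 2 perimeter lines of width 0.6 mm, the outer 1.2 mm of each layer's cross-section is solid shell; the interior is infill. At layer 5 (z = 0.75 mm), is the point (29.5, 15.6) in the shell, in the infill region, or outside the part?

shell

At z = 0.75 mm: the cube (footprint 30×26.5) is included at this height; the 10.5×26.5 cube at (16, 8) contributes its full rectangle; the cube at (1.5, 12.5) (footprint 17×25.5) is included at this height; After the difference (first − rest): starting from the 30×26.5 cube, the 10.5×26.5 cube at (16, 8) partially overlaps it — only the 194.25 mm² overlap (of its 278.25 mm²) is removed, clipping the outline; the 17×25.5 cube at (1.5, 12.5) partially overlaps it — only the 203.00 mm² overlap (of its 433.50 mm²) is removed, clipping the outline — 1 connected region. Overall, the cross-section is a single solid region. The nearest boundary edge runs (30.00, 26.50)→(30.00, 0.00); distance from the point to it = 0.50 mm. The point is inside the cross-section, 0.50 mm from the nearest boundary — within the 1.2 mm shell band (2 × 0.6).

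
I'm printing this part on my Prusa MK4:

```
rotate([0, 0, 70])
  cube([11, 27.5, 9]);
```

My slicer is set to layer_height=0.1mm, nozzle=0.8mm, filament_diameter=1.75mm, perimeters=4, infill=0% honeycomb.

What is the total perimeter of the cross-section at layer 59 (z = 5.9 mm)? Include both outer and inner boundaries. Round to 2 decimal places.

At z = 5.9 mm: the cube (footprint 11×27.5) is included at this height (perimeter 77.00 mm); (whole slice rotated 70° about Z — lengths, areas and connectivity unchanged). Overall, the cross-section is a single solid region. Total boundary length (outer) = 77.00 mm.

77.00 mm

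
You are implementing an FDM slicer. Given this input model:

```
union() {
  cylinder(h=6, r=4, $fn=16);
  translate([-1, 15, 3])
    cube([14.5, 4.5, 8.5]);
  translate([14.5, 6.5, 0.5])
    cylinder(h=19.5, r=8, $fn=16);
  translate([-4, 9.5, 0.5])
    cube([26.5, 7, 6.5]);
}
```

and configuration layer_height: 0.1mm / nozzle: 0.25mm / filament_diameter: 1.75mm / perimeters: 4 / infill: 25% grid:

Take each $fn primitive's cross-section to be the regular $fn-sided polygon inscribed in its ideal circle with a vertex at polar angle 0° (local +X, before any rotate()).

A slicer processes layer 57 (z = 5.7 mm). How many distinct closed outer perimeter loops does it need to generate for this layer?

At z = 5.7 mm: the r=4 cylinder gives a regular 16-gon of circumradius 4 (constant along its height); the cube at (-1, 15) is present — its section is the full 14.5×4.5 rectangle; the cylinder at (14.5, 6.5): section is a regular 16-gon, circumradius r=8; the cube at (-4, 9.5) is present — its section is the full 26.5×7 rectangle; Taking the union: the regions partially overlap (shared area 73.51 mm²), so overlapping operands fuse into one piece — 2 connected regions. The result has 2 disconnected regions.

2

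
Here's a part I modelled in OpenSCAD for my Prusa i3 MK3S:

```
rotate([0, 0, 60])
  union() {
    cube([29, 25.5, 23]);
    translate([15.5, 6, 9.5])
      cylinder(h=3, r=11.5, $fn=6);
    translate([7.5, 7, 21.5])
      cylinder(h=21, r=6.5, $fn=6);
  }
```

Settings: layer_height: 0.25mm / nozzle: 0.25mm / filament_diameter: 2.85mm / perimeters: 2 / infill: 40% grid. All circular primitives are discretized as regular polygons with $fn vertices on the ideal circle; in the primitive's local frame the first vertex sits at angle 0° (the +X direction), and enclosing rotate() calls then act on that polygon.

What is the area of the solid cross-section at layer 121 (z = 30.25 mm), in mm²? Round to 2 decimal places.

109.77 mm²

At z = 30.25 mm: the cube is absent (z outside [0, 23]); the cylinder at (15.5, 6) is absent (z outside [9.5, 12.5]); the cylinder at (7.5, 7): section is a regular 6-gon, circumradius r=6.5 (area = (6/2)·6.500²·sin(360°/6) = 109.77 mm²); Merging all regions: only the r=6.5 cylinder at (7.5, 7) is present, so the union is just that shape — area = 109.77 mm²; (rotated 60° about Z; rotation is an isometry so areas/perimeters/island counts are preserved). Overall, the cross-section is a single solid region. Net area = 109.77 mm².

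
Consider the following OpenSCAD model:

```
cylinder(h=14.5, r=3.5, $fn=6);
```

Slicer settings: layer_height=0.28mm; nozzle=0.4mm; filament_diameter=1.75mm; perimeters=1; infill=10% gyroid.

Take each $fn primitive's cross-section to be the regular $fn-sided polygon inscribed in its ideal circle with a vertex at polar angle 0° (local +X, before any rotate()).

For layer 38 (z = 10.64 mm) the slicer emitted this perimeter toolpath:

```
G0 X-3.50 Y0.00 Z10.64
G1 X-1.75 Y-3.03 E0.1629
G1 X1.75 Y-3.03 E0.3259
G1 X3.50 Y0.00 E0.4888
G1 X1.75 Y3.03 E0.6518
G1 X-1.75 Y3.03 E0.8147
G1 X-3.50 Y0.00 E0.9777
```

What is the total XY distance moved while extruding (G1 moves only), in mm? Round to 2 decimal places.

21.00 mm

Sum the Euclidean lengths of each G1 segment: total = 21.00 mm.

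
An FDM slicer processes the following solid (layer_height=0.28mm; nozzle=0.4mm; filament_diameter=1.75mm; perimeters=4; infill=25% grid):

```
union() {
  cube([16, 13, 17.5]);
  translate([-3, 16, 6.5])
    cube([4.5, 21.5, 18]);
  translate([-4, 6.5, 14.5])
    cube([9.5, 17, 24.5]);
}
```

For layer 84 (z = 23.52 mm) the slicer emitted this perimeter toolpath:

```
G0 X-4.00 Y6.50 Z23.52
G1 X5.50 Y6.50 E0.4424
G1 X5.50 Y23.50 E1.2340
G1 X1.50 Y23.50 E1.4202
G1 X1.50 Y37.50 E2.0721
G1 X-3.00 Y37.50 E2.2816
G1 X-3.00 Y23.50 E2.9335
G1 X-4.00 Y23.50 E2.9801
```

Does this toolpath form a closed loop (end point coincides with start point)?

no

Start point (G0): (-4.00, 6.50). End point (last G1): the path does not return to the start — open.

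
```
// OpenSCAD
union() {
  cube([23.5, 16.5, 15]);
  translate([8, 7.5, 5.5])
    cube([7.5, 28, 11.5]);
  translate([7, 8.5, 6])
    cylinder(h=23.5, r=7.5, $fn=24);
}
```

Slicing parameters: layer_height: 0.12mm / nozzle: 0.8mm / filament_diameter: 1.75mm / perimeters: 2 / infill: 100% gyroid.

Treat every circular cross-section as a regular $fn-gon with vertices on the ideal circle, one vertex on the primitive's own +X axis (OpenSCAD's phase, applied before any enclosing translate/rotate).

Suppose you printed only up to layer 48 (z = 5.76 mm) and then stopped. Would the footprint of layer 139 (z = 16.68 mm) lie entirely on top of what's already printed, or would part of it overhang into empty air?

part overhangs

Compare the two slices. At z = 5.76: the 23.5×16.5 cube contributes its full rectangle (area 387.75 mm²); the cube at (8, 7.5) is present — its section is the full 7.5×28 rectangle (area 210.00 mm²); the cylinder at (7, 8.5) does not reach this height (z outside [6, 29.5]); Taking the union: the regions partially overlap — summed areas 597.75 mm² minus the doubly-counted overlap 67.50 mm² gives 530.25 mm² — area = 530.25 mm². At z = 16.68: the cube is not intersected at this z (z outside [0, 15]); the 7.5×28 cube at (8, 7.5) contributes its full rectangle (area 210.00 mm²); the cylinder at (7, 8.5): section is a regular 24-gon, circumradius r=7.5 (area = (24/2)·7.500²·sin(360°/24) = 174.70 mm²); Taking the union: the regions partially overlap — summed areas 384.70 mm² minus the doubly-counted overlap 42.68 mm² gives 342.03 mm² — area = 342.03 mm². Checking containment: at z = 16.68 the cross-section extends beyond the z = 5.76 cross-section by about 1.59 mm².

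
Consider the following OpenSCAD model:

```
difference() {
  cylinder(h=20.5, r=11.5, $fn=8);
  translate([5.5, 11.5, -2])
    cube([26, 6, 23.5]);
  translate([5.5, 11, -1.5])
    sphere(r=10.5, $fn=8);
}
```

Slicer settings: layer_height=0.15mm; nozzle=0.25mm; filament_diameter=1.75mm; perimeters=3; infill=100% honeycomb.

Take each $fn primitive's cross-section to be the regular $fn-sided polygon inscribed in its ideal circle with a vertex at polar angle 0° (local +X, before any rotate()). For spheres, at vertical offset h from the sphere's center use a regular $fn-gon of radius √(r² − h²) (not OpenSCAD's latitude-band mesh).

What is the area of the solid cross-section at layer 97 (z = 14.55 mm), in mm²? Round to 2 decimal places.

At z = 14.55 mm: the r=11.5 cylinder gives a regular 8-gon of circumradius 11.5 (constant along its height) (area = (8/2)·11.500²·sin(360°/8) = 374.06 mm²); the cube at (5.5, 11.5) is present — its section is the full 26×6 rectangle (area 156.00 mm²); the sphere at (5.5, 11) does not reach this height (|z−center|=16.050 > r=10.5); After the difference (first − rest): starting from the r=11.5 cylinder (374.06 mm²), the 26×6 cube at (5.5, 11.5) misses the remaining region (no effect) — area = 374.06 mm². Overall, the cross-section is a single solid region. Net area = 374.06 mm².

374.06 mm²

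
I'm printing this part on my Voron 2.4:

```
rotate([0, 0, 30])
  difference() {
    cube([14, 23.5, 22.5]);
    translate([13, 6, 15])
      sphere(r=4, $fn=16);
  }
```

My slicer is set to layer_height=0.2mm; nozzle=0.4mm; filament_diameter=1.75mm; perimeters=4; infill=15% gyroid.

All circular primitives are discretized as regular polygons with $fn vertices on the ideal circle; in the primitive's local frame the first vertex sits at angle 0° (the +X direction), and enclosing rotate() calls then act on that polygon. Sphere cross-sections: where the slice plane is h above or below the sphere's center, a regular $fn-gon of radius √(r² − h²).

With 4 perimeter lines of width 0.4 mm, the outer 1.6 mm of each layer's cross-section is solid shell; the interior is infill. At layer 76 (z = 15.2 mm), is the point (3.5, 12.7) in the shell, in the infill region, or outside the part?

shell

At z = 15.2 mm: the cube (footprint 14×23.5) is included at this height; the sphere at (13, 6): section is a regular 16-gon, circumradius = √(r²−h²) = √(4²−0.2²) = 3.995; Subtracting the remaining from the first: starting from the 14×23.5 cube, the r=4 sphere at (13, 6) partially overlaps it — only the 32.22 mm² overlap (of its 48.86 mm²) is removed, clipping the outline — 1 connected region; (whole slice rotated 30° about Z — lengths, areas and connectivity unchanged). Overall, the cross-section is a single solid region. Undo the 30° rotation: the query point maps to (9.381, 9.249) in the un-rotated model frame. The nearest boundary edge runs (10.18, 8.82)→(9.31, 7.53); distance from the point to it = 0.90 mm. The point is inside the cross-section, 0.90 mm from the nearest boundary — within the 1.6 mm shell band (4 × 0.4).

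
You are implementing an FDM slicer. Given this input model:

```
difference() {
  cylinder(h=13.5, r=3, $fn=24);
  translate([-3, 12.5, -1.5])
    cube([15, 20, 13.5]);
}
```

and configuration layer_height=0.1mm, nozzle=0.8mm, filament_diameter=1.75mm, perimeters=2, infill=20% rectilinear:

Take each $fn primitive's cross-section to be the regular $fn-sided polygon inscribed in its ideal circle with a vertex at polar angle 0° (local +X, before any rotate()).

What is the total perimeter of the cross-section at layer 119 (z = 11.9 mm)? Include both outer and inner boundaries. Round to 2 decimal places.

At z = 11.9 mm: the cylinder: section is a regular 24-gon, circumradius r=3 (perimeter = 2·24·3.000·sin(180°/24) = 18.80 mm); the 15×20 cube at (-3, 12.5) contributes its full rectangle (perimeter 70.00 mm); Taking the first minus the rest: starting from the r=3 cylinder, the 15×20 cube at (-3, 12.5) misses the remaining region (no effect) — boundary = 18.80 mm. Overall, the cross-section is a single solid region. Total boundary length (outer) = 18.80 mm.

18.80 mm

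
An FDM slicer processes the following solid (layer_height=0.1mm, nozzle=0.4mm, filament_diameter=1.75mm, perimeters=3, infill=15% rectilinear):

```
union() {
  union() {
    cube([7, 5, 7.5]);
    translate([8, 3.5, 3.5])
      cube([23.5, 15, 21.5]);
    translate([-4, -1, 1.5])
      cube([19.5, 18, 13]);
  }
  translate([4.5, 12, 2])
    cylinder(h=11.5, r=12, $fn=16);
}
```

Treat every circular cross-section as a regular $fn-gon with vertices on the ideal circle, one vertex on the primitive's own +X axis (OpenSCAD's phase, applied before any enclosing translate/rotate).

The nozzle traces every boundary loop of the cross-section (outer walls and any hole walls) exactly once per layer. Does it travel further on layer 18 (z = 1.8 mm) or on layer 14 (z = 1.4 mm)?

Layer 18 (z = 1.8): the 7×5 cube contributes its full rectangle (perimeter 24.00 mm); the cube at (8, 3.5) is absent (z outside [3.5, 25]); the 19.5×18 cube at (-4, -1) contributes its full rectangle (perimeter 75.00 mm); Taking the union: the 7×5 cube lies entirely inside the 19.5×18 cube at (-4, -1), so the union is just the 19.5×18 cube at (-4, -1) — boundary = 75.00 mm; the cylinder at (4.5, 12) is absent (z outside [2, 13.5]); Combining (union): only that combined region is present, so the union is just that shape — boundary = 75.00 mm. So its perimeter = 75.00 mm. Layer 14 (z = 1.4): the cube is present — its section is the full 7×5 rectangle (perimeter 24.00 mm); the cube at (8, 3.5) is not intersected at this z (z outside [3.5, 25]); the cube at (-4, -1) does not reach this height (z outside [1.5, 14.5]); Taking the union: only the 7×5 cube is present, so the union is just that shape — boundary = 24.00 mm; the cylinder at (4.5, 12) is not intersected at this z (z outside [2, 13.5]); Merging all regions: only the result so far is present, so the union is just that shape — boundary = 24.00 mm. So its perimeter = 24.00 mm. Layer 18 is larger (75.00 vs 24.00 mm).

layer 18 (z = 1.8 mm)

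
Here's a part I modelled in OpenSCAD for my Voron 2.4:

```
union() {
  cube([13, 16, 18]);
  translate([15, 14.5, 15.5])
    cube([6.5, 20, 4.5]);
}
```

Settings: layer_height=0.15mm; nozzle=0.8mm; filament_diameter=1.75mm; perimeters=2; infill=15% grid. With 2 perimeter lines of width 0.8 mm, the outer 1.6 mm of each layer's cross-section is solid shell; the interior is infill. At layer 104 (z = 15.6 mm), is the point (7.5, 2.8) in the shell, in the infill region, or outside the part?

At z = 15.6 mm: the cube (footprint 13×16) is included at this height; the cube at (15, 14.5) (footprint 6.5×20) is included at this height; Combining (union): the 2 present regions are separate (no shared area or edge), so areas and boundary lengths simply add and each stays a separate island — 2 connected regions. Overall, the cross-section has 2 separate islands. The nearest boundary edge runs (13.00, 0.00)→(0.00, 0.00); distance from the point to it = 2.80 mm. (Shell/infill is judged within the island containing the point — the largest one.) The point is inside the cross-section and 2.80 mm from the nearest boundary — more than the 1.6 mm shell width (2 × 0.8), so it's in the infill interior.

infill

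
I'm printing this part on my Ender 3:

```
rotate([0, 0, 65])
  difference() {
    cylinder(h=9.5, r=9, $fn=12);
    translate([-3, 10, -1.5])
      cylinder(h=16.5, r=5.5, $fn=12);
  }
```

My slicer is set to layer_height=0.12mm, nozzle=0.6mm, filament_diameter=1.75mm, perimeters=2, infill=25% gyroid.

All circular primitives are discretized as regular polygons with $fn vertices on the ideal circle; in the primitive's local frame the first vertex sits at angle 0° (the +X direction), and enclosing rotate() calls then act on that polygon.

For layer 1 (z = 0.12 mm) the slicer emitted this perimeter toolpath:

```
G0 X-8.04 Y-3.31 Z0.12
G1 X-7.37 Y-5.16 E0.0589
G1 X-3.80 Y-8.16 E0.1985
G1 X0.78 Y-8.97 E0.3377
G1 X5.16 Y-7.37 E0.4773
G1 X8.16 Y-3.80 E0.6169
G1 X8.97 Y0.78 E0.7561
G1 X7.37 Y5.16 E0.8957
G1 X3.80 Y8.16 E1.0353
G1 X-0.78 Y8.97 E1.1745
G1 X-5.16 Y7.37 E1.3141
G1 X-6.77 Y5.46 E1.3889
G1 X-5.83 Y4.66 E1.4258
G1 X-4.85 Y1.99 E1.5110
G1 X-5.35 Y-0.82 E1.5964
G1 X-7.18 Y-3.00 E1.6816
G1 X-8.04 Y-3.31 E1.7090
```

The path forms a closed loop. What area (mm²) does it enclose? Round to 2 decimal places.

Apply the shoelace formula to the sequence of (X, Y) vertices; enclosed area = 219.54 mm².

219.54 mm²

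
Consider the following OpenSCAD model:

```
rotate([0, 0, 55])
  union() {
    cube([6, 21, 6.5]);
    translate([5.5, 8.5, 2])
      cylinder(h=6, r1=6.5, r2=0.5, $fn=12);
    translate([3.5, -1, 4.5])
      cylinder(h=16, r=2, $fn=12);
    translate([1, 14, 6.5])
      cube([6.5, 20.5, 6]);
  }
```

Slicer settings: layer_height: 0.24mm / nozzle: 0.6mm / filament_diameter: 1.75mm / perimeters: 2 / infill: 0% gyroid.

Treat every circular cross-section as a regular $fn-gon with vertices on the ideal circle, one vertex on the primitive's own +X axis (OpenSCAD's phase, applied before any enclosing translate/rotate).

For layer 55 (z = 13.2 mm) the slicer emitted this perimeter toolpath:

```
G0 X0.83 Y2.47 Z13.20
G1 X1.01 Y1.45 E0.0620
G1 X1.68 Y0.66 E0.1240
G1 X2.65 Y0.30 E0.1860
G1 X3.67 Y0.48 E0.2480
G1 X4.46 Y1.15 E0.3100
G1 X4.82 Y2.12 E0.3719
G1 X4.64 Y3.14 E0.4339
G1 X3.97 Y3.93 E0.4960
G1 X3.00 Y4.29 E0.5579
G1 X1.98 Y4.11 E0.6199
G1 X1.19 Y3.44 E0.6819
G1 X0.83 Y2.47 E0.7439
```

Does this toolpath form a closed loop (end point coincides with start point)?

yes

Start point (G0): (0.83, 2.47). End point (last G1): the path returns to the start — closed.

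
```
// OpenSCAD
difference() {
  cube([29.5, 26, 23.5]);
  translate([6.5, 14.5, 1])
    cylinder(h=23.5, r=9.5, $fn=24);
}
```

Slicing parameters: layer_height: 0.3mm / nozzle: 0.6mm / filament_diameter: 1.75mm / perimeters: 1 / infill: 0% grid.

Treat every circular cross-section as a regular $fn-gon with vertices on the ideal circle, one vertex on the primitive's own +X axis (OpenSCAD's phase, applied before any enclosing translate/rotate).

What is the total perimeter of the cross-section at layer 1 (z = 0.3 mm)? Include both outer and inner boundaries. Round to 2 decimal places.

At z = 0.3 mm: the cube is present — its section is the full 29.5×26 rectangle (perimeter 111.00 mm); the cylinder at (6.5, 14.5) is absent (z outside [1, 24.5]); After the difference (first − rest): none of the subtracted shapes is present at this height, so the 29.5×26 cube is unchanged — boundary = 111.00 mm. Overall, the cross-section is a single solid region. Total boundary length (outer) = 111.00 mm.

111.00 mm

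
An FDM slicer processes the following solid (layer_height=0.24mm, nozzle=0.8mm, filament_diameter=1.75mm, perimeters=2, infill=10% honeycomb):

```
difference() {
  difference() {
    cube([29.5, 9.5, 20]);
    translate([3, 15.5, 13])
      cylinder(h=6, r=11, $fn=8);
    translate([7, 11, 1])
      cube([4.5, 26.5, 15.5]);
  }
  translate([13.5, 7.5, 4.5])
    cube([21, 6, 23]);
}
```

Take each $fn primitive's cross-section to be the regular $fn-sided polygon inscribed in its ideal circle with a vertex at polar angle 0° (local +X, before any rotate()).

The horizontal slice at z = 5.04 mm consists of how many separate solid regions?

At z = 5.04 mm: the cube is present — its section is the full 29.5×9.5 rectangle; the cylinder at (3, 15.5) is not intersected at this z (z outside [13, 19]); the cube at (7, 11) (footprint 4.5×26.5) is included at this height; Subtracting the remaining from the first: starting from the 29.5×9.5 cube, the 4.5×26.5 cube at (7, 11) misses the remaining region (no effect) — 1 connected region; the 21×6 cube at (13.5, 7.5) contributes its full rectangle; Subtracting the remaining from the first: starting from that combined region, the 21×6 cube at (13.5, 7.5) partially overlaps it — only the 32.00 mm² overlap (of its 126.00 mm²) is removed, clipping the outline — 1 connected region. The result has 1 disconnected region.

1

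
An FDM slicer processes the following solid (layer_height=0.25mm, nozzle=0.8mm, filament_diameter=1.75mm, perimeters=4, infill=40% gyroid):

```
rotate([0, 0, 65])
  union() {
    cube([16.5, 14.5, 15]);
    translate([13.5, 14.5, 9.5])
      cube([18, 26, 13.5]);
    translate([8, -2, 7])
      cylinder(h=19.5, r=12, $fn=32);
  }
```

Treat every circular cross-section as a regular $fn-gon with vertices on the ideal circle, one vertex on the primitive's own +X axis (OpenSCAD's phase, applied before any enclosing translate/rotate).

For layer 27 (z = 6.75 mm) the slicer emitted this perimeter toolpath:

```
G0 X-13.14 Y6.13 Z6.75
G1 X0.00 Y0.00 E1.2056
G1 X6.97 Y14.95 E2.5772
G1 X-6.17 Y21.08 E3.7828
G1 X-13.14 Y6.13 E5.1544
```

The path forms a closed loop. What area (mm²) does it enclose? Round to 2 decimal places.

239.17 mm²

Apply the shoelace formula to the sequence of (X, Y) vertices; enclosed area = 239.17 mm².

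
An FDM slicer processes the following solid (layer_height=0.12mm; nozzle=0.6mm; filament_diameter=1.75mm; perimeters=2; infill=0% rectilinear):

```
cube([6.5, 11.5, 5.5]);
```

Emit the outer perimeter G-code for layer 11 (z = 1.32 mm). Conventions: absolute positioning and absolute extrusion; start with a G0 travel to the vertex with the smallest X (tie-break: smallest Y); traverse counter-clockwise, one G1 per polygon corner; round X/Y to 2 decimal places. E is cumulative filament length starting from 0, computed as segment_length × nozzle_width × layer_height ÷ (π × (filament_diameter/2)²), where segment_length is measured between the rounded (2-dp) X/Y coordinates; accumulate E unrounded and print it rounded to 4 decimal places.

At z = 1.32 mm: the 6.5×11.5 cube contributes its full rectangle. The outline is a single polygon with 4 vertices. Extrusion per mm of travel: 0.6 × 0.12 / (π × 0.875²) = 0.029934. Accumulating E over each segment gives final E = 1.0776.

G0 X0.00 Y0.00 Z1.32
G1 X6.50 Y0.00 E0.1946
G1 X6.50 Y11.50 E0.5388
G1 X0.00 Y11.50 E0.7334
G1 X0.00 Y0.00 E1.0776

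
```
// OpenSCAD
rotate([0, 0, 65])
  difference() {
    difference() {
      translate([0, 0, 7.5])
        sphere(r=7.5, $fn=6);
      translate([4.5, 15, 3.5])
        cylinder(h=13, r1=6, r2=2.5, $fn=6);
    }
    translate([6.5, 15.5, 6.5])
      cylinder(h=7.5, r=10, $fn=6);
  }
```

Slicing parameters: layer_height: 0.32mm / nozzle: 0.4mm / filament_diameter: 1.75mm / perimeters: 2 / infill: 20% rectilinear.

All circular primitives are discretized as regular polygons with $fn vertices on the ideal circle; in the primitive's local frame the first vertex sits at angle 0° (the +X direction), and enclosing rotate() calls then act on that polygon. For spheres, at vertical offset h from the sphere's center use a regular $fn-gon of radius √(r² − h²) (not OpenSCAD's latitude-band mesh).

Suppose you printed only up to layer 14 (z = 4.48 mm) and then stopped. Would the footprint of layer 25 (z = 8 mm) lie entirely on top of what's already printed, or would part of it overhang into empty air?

part overhangs

Compare the two slices. At z = 4.48: the sphere: section is a regular 6-gon, circumradius = √(r²−h²) = √(7.5²−3.02²) = 6.865 (area = (6/2)·6.865²·sin(360°/6) = 122.45 mm²); the cone at (4.5, 15): at t=0.075 of its height the radius interpolates to r₁+(r₂−r₁)t = 5.736, giving a regular 6-gon of that circumradius (area = (6/2)·5.736²·sin(360°/6) = 85.49 mm²); Subtracting the remaining from the first: starting from the r=7.5 sphere (122.45 mm²), the cone at (4.5, 15) misses the remaining region (no effect) — area = 122.45 mm²; the cylinder at (6.5, 15.5) does not reach this height (z outside [6.5, 14]); Subtracting the remaining from the first: none of the subtracted shapes is present at this height, so the result so far is unchanged — area = 122.45 mm²; (rotated 65° about Z; rotation is an isometry so areas/perimeters/island counts are preserved). At z = 8: the sphere: section is a regular 6-gon, circumradius = √(r²−h²) = √(7.5²−0.5²) = 7.483 (area = (6/2)·7.483²·sin(360°/6) = 145.49 mm²); the cone at (4.5, 15) contributes a regular 6-gon of circumradius 4.788 (interpolated between r1=6 and r2=2.5 at t=0.346) (area = (6/2)·4.788²·sin(360°/6) = 59.57 mm²); After the difference (first − rest): starting from the r=7.5 sphere (145.49 mm²), the cone at (4.5, 15) misses the remaining region (no effect) — area = 145.49 mm²; the r=10 cylinder at (6.5, 15.5) gives a regular 6-gon of circumradius 10 (constant along its height) (area = (6/2)·10.000²·sin(360°/6) = 259.81 mm²); Taking the first minus the rest: starting from that combined region (145.49 mm²), the r=10 cylinder at (6.5, 15.5) misses the remaining region (no effect) — area = 145.49 mm²; (rotated 65° about Z; rotation is an isometry so areas/perimeters/island counts are preserved). Checking containment: at z = 8 the cross-section extends beyond the z = 4.48 cross-section by about 23.05 mm².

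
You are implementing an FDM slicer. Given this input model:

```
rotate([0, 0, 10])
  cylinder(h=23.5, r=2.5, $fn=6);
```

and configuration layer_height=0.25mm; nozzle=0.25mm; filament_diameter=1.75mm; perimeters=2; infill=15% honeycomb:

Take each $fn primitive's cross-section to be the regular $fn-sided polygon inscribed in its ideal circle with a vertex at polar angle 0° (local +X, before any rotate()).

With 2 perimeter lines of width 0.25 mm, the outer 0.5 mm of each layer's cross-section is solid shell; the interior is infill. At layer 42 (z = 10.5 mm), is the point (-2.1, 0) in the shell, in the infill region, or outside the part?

shell

At z = 10.5 mm: the r=2.5 cylinder contributes a regular 6-gon of circumradius 2.5; (whole slice rotated 10° about Z — lengths, areas and connectivity unchanged). Overall, the cross-section is a single solid region. Undo the 10° rotation: the query point maps to (-2.068, 0.365) in the un-rotated model frame. The nearest boundary edge runs (-1.25, 2.17)→(-2.50, 0.00); distance from the point to it = 0.19 mm. The point is inside the cross-section, 0.19 mm from the nearest boundary — within the 0.5 mm shell band (2 × 0.25).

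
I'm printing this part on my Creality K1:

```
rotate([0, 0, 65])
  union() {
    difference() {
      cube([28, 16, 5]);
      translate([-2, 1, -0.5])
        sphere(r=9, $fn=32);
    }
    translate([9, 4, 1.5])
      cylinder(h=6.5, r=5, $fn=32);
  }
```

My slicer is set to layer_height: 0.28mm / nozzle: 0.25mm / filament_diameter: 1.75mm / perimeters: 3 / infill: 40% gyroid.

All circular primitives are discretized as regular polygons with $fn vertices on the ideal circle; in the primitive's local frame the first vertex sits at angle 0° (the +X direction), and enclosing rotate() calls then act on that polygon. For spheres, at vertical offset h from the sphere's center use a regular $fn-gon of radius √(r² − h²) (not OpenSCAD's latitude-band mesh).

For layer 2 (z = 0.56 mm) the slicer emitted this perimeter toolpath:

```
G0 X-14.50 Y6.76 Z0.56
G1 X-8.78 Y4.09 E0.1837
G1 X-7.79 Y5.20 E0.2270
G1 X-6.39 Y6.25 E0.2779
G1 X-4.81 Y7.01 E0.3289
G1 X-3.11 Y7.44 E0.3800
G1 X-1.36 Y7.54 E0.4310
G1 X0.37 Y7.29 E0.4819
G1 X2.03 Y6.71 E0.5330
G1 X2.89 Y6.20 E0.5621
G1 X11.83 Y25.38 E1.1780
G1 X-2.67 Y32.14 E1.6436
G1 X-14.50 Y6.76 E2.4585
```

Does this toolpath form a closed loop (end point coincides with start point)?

yes

Start point (G0): (-14.50, 6.76). End point (last G1): the path returns to the start — closed.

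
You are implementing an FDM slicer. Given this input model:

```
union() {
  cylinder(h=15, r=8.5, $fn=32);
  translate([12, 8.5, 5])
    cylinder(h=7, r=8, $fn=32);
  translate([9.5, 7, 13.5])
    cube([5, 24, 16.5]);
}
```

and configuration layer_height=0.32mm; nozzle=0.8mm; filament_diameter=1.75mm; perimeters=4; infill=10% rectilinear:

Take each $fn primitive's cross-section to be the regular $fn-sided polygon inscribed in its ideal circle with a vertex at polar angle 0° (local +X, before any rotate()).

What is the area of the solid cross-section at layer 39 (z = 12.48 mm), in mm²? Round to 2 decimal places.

225.52 mm²

At z = 12.48 mm: the r=8.5 cylinder contributes a regular 32-gon of circumradius 8.5 (area = (32/2)·8.500²·sin(360°/32) = 225.52 mm²); the cylinder at (12, 8.5) does not reach this height (z outside [5, 12]); the cube at (9.5, 7) is not intersected at this z (z outside [13.5, 30]); Taking the union: only the r=8.5 cylinder is present, so the union is just that shape — area = 225.52 mm². Overall, the cross-section is a single solid region. Net area = 225.52 mm².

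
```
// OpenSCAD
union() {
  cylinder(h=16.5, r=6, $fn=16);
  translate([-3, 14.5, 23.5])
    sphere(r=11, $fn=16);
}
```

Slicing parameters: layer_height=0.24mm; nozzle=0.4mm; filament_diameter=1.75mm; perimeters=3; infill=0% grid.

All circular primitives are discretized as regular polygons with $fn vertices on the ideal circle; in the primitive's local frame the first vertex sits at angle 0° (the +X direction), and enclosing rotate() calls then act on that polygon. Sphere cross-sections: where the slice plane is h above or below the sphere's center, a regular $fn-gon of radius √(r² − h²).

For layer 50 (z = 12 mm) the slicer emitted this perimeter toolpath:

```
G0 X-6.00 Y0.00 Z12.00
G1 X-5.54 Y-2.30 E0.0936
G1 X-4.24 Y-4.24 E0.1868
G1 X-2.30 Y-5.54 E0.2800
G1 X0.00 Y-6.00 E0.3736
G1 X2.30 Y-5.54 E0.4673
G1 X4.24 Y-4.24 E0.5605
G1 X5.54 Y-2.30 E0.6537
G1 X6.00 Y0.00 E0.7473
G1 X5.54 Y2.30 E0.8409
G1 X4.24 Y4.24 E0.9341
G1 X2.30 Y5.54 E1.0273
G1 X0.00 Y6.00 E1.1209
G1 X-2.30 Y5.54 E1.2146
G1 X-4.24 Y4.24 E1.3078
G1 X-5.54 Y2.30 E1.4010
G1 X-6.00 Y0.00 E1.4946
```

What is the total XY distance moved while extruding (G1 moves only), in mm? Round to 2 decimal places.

37.45 mm

Sum the Euclidean lengths of each G1 segment: total = 37.45 mm.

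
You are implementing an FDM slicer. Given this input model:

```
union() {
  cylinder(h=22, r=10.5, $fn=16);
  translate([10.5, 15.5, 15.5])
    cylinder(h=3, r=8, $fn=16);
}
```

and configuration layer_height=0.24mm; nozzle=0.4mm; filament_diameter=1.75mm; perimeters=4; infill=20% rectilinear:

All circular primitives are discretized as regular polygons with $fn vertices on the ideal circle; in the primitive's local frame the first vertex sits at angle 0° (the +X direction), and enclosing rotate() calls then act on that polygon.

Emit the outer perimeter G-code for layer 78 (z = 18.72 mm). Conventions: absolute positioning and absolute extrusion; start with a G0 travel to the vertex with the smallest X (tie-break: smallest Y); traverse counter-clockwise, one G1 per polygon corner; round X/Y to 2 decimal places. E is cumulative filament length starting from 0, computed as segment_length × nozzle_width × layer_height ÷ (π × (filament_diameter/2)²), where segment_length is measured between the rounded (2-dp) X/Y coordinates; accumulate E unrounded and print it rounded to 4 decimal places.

G0 X-10.50 Y0.00 Z18.72
G1 X-9.70 Y-4.02 E0.1636
G1 X-7.42 Y-7.42 E0.3270
G1 X-4.02 Y-9.70 E0.4904
G1 X0.00 Y-10.50 E0.6540
G1 X4.02 Y-9.70 E0.8176
G1 X7.42 Y-7.42 E0.9809
G1 X9.70 Y-4.02 E1.1443
G1 X10.50 Y0.00 E1.3079
G1 X9.70 Y4.02 E1.4715
G1 X7.42 Y7.42 E1.6349
G1 X4.02 Y9.70 E1.7983
G1 X0.00 Y10.50 E1.9619
G1 X-4.02 Y9.70 E2.1255
G1 X-7.42 Y7.42 E2.2889
G1 X-9.70 Y4.02 E2.4523
G1 X-10.50 Y0.00 E2.6159

At z = 18.72 mm: the cylinder: section is a regular 16-gon, circumradius r=10.5; the cylinder at (10.5, 15.5) does not reach this height (z outside [15.5, 18.5]); Taking the union: only the r=10.5 cylinder is present, so the union is just that shape — 1 connected region. The outline is a single polygon with 16 vertices. Extrusion per mm of travel: 0.4 × 0.24 / (π × 0.875²) = 0.039912. Accumulating E over each segment gives final E = 2.6159.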